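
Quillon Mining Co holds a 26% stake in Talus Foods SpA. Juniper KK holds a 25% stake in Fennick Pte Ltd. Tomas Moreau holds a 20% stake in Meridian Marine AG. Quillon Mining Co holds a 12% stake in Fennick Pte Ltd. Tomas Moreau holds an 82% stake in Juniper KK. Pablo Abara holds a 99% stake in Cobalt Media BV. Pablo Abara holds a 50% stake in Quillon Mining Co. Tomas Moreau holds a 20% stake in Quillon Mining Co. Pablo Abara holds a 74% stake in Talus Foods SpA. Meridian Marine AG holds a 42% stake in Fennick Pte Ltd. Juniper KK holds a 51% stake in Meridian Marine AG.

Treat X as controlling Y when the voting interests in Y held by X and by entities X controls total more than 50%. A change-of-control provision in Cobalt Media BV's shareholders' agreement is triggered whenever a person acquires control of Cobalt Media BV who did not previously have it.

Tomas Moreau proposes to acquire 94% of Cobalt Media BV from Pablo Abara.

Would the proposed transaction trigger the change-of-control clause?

Yes

The purchase adds only to Tomas's holdings (Pablo's stake shrinks), so Tomas is the only person who could newly come to control Cobalt.
Tomas holds 82% of Juniper, so Tomas controls Juniper.
Tomas and Juniper together hold 20% + 51% = 71% of Meridian, so Tomas controls Meridian.
Juniper and Meridian together hold 25% + 42% = 67% of Fennick, so Tomas controls Fennick.
Neither Tomas nor any entity Tomas controls holds any voting interest in Cobalt.
So before the transaction, Tomas does not control Cobalt.
After the purchase, Tomas holds 94% of Cobalt directly, and Pablo's stake falls to 5%.
Tomas holds 94% of Cobalt, so Tomas controls Cobalt.
Tomas did not control Cobalt before and does after, so the clause is triggered.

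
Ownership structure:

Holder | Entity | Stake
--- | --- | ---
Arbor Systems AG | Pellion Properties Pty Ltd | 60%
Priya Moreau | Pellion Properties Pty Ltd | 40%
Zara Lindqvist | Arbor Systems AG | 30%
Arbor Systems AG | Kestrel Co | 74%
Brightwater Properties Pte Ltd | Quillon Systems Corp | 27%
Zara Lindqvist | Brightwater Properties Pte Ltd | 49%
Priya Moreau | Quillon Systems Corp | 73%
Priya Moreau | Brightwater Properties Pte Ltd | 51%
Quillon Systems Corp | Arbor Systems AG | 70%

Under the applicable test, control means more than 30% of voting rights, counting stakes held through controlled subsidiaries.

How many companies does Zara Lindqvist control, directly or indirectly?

1

Zara holds 49% of Brightwater, so Zara controls Brightwater.
No other company's threshold is met.
Zara controls 1 company.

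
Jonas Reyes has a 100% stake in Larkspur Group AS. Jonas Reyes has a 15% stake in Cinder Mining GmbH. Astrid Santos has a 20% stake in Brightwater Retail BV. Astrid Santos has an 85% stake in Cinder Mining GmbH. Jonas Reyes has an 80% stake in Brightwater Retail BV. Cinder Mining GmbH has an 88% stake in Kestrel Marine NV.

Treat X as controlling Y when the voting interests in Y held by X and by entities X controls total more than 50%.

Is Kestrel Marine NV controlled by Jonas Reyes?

No

Jonas holds 80% of Brightwater, so Jonas controls Brightwater.
Jonas holds 100% of Larkspur, so Jonas controls Larkspur.
Neither Jonas nor any entity Jonas controls holds any voting interest in Kestrel.
So Jonas does not control Kestrel.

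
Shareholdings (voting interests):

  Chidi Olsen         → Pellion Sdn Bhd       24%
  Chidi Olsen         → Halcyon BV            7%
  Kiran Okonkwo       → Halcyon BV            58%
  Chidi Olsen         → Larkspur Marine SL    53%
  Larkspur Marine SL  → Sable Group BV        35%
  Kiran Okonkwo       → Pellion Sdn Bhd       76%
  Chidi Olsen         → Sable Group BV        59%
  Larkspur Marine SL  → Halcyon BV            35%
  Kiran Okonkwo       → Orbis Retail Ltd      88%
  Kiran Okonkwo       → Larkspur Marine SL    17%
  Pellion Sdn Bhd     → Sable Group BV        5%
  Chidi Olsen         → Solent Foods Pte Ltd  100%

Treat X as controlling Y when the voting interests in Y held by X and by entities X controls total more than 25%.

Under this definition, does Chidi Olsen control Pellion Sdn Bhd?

No

Chidi holds 53% of Larkspur, so Chidi controls Larkspur.
Chidi holds 100% of Solent, so Chidi controls Solent.
Chidi and Larkspur together hold 59% + 35% = 94% of Sable, so Chidi controls Sable.
Chidi and Larkspur together hold 7% + 35% = 42% of Halcyon, so Chidi controls Halcyon.
In Pellion, Chidi's side holds only 24%, not > 25%.
So Chidi does not control Pellion.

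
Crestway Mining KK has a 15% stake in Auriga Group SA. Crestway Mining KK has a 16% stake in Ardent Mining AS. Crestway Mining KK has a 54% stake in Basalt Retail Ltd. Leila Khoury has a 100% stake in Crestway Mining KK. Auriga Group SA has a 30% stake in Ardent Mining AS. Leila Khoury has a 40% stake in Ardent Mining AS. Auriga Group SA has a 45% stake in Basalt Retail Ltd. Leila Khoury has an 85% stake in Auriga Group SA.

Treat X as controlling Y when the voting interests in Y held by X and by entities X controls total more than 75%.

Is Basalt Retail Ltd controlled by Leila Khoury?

Yes

Leila holds 100% of Crestway, so Leila controls Crestway.
Leila and Crestway together hold 85% + 15% = 100% of Auriga, so Leila controls Auriga.
Auriga and Crestway together hold 45% + 54% = 99% of Basalt, so Leila controls Basalt.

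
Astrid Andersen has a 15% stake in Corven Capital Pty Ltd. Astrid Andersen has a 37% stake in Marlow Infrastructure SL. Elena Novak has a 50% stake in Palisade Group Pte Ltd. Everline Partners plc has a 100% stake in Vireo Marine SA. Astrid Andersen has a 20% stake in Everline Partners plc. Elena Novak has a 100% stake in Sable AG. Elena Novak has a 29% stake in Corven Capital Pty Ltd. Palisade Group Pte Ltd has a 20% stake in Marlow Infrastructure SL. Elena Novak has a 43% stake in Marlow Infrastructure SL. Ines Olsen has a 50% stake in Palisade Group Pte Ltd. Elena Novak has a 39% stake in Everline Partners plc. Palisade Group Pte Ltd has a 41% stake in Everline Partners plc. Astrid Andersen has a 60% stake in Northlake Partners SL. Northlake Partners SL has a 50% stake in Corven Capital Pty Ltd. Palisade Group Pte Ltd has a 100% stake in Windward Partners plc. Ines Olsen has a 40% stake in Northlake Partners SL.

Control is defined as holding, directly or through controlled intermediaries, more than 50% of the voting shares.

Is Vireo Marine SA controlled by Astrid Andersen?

Astrid holds 60% of Northlake, so Astrid controls Northlake.
Northlake and Astrid together hold 50% + 15% = 65% of Corven, so Astrid controls Corven.
Neither Astrid nor any entity Astrid controls holds any voting interest in Vireo.
So Astrid does not control Vireo.

No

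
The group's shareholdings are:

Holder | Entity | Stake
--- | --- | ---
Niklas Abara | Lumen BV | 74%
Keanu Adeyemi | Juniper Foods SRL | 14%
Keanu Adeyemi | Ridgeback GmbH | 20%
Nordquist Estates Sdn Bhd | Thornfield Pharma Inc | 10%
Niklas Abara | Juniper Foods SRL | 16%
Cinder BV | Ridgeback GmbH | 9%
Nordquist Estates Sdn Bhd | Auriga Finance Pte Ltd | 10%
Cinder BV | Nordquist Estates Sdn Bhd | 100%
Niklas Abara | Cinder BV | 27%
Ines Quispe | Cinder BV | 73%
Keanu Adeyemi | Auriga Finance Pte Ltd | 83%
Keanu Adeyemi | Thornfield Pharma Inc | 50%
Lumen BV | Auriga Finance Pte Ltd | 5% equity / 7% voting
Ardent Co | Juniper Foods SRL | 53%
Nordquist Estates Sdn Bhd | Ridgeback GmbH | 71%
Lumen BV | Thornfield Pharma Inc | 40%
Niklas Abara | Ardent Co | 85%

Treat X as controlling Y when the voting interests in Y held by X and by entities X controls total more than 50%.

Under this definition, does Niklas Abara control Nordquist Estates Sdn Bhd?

No

Niklas holds 85% of Ardent, so Niklas controls Ardent.
Ardent and Niklas together hold 53% + 16% = 69% of Juniper, so Niklas controls Juniper.
Niklas holds 74% of Lumen, so Niklas controls Lumen.
Neither Niklas nor any entity Niklas controls holds any voting interest in Nordquist.
So Niklas does not control Nordquist.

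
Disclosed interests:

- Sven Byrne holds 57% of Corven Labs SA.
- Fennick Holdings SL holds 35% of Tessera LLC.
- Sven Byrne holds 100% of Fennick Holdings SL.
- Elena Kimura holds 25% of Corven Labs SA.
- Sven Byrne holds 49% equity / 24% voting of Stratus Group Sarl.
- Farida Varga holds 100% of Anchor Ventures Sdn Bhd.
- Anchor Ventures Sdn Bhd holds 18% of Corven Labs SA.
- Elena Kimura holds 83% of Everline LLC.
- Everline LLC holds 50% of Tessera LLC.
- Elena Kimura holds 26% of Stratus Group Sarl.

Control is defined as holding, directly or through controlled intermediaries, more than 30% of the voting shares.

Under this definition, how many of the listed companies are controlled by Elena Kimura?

Elena holds 83% of Everline, so Elena controls Everline.
Everline holds 50% of Tessera, so Elena controls Tessera.
No other company's threshold is met.
Elena controls 2 companies.

2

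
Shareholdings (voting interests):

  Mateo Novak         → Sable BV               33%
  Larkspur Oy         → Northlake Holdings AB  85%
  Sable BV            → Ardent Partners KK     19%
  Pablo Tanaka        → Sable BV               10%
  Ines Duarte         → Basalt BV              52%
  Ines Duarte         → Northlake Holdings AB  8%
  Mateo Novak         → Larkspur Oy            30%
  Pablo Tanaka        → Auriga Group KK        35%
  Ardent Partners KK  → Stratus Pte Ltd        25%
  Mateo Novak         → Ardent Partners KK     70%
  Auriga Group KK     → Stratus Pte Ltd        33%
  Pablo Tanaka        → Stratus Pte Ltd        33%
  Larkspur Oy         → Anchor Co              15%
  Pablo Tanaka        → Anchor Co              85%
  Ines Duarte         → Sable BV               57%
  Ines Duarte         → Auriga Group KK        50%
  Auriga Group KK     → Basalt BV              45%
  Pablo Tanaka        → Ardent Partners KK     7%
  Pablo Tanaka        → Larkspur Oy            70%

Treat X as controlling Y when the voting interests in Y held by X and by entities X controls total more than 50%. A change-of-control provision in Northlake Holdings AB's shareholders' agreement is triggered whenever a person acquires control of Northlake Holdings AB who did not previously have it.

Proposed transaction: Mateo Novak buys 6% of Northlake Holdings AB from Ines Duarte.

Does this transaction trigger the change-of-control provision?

No

The purchase adds only to Mateo's holdings (Ines's stake shrinks), so Mateo is the only person who could newly come to control Northlake.
Mateo holds 70% of Ardent, so Mateo controls Ardent.
Neither Mateo nor any entity Mateo controls holds any voting interest in Northlake.
So before the transaction, Mateo does not control Northlake.
After the purchase, Mateo holds 6% of Northlake directly, and Ines's stake falls to 2%.
After the transaction, Mateo's side holds 6% of Northlake, not > 50%, so Mateo still does not control Northlake.
No new person acquires control, so the clause is not triggered.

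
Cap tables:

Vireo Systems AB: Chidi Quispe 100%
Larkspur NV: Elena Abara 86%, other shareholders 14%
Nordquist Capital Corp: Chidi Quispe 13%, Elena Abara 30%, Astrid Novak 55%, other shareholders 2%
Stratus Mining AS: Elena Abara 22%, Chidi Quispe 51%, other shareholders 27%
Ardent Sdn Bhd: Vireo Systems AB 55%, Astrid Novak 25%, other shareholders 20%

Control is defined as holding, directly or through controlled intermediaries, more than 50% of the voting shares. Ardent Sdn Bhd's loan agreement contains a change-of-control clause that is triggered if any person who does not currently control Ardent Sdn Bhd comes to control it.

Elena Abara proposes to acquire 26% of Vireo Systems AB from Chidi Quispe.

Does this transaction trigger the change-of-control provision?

No

The purchase adds only to Elena's holdings (Chidi's stake shrinks), so Elena is the only person who could newly come to control Ardent.
Elena holds 86% of Larkspur, so Elena controls Larkspur.
Neither Elena nor any entity Elena controls holds any voting interest in Ardent.
So before the transaction, Elena does not control Ardent.
After the purchase, Elena holds 26% of Vireo directly, and Chidi's stake falls to 74%.
Elena's side now holds 26% of Vireo, not > 50%, so Elena still does not control Vireo.
After the transaction, neither Elena nor any entity Elena controls holds a voting interest in Ardent, so Elena still does not control it.
No new person acquires control, so the clause is not triggered.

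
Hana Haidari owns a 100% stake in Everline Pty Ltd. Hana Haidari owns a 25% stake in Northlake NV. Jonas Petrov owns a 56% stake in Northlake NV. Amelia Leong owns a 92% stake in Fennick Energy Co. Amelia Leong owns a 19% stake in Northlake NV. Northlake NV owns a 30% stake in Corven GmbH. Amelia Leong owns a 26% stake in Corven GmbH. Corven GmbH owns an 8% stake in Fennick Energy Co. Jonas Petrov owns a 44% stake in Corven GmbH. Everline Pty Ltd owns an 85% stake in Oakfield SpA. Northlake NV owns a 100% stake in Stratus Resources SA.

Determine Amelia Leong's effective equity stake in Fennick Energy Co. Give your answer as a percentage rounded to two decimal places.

Amelia reaches Fennick along 3 paths.
Direct stake: 92% = 92%.
Via Northlake → Corven: 19% × 30% × 8% = 0.456%.
Via Corven: 26% × 8% = 2.08%.
Total: 92% + 0.456% + 2.08% = 94.536%.
Rounded: 94.54%.

94.54%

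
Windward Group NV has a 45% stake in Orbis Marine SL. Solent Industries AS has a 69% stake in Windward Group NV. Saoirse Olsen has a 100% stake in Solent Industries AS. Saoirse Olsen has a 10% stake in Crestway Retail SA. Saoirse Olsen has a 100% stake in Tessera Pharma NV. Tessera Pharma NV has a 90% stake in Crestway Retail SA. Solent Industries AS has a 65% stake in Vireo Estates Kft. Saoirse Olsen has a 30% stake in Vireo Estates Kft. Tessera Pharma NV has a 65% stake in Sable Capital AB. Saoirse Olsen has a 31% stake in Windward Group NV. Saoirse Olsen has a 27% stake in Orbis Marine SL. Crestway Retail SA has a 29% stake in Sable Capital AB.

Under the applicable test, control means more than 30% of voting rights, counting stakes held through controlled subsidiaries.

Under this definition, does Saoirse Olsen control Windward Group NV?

Saoirse holds 100% of Solent, so Saoirse controls Solent.
Saoirse and Solent together hold 31% + 69% = 100% of Windward, so Saoirse controls Windward.

Yes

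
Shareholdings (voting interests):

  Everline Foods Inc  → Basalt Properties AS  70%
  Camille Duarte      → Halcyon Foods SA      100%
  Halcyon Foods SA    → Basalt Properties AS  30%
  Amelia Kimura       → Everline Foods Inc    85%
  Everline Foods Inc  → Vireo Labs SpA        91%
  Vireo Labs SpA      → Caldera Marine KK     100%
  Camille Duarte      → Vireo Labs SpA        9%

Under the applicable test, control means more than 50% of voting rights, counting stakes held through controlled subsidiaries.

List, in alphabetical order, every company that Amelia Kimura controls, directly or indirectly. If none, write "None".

Amelia holds 85% of Everline, so Amelia controls Everline.
Everline holds 91% of Vireo, so Amelia controls Vireo.
Vireo holds 100% of Caldera, so Amelia controls Caldera.
Everline holds 70% of Basalt, so Amelia controls Basalt.
No other company's threshold is met.

Basalt Properties AS, Caldera Marine KK, Everline Foods Inc, Vireo Labs SpA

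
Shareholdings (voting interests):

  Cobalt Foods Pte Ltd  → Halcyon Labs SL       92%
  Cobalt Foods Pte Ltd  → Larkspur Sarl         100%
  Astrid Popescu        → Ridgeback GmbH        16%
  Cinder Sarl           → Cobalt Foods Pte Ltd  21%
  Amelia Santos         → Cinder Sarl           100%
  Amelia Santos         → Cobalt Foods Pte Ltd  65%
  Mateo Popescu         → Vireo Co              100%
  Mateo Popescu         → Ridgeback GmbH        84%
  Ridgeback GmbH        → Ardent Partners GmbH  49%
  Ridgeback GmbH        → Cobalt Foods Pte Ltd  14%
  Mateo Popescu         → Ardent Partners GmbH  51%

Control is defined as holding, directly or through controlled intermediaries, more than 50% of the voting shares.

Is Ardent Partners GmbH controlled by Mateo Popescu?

Mateo holds 84% of Ridgeback, so Mateo controls Ridgeback.
Ridgeback and Mateo together hold 49% + 51% = 100% of Ardent, so Mateo controls Ardent.

Yes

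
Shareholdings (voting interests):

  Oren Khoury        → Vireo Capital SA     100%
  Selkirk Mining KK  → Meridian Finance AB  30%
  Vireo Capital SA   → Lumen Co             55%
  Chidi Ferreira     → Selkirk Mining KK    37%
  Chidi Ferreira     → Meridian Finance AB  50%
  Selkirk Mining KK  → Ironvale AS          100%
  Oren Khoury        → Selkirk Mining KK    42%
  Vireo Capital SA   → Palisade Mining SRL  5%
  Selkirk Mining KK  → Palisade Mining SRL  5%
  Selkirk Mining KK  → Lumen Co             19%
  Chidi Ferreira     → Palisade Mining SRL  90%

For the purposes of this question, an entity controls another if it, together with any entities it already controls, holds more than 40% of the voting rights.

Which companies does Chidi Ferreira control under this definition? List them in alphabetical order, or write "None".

Meridian Finance AB, Palisade Mining SRL

Chidi holds 90% of Palisade, so Chidi controls Palisade.
Chidi holds 50% of Meridian, so Chidi controls Meridian.
No other company's threshold is met.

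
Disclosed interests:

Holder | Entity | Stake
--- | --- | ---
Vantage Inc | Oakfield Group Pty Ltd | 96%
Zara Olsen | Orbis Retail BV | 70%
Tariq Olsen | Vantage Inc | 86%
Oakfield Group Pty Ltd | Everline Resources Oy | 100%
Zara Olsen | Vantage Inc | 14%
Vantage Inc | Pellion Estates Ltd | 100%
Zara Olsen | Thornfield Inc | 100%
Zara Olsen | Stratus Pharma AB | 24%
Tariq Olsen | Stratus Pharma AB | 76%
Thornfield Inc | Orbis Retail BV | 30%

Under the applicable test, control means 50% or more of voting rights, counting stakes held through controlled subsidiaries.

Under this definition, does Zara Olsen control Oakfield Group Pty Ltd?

Zara holds 100% of Thornfield, so Zara controls Thornfield.
Thornfield and Zara together hold 30% + 70% = 100% of Orbis, so Zara controls Orbis.
Neither Zara nor any entity Zara controls holds any voting interest in Oakfield.
So Zara does not control Oakfield.

No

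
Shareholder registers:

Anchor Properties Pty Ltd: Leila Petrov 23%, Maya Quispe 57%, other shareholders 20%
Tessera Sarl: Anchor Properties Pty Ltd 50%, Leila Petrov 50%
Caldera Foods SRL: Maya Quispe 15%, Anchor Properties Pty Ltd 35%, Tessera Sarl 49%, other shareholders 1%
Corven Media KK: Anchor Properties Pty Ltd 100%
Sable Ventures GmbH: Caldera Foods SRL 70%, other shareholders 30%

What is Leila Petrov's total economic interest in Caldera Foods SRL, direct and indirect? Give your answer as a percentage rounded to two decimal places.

38.19%

Leila reaches Caldera along 3 paths.
Via Anchor: 23% × 35% = 8.05%.
Via Anchor → Tessera: 23% × 50% × 49% = 5.635%.
Via Tessera: 50% × 49% = 24.5%.
Total: 8.05% + 5.635% + 24.5% = 38.185%.
Rounded: 38.19%.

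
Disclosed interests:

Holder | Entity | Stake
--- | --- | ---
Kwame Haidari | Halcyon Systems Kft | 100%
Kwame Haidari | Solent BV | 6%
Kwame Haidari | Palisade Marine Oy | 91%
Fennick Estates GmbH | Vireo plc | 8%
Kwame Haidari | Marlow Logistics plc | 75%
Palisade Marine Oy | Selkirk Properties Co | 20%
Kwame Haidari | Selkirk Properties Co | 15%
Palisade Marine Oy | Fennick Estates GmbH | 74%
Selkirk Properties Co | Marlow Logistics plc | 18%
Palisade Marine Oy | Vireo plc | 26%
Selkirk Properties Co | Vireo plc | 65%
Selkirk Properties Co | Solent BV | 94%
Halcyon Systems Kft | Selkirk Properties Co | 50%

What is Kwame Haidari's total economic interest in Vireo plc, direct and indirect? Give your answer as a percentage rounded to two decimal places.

Kwame reaches Vireo along 5 paths.
Via Palisade: 91% × 26% = 23.66%.
Via Palisade → Selkirk: 91% × 20% × 65% = 11.83%.
Via Selkirk: 15% × 65% = 9.75%.
Via Halcyon → Selkirk: 100% × 50% × 65% = 32.5%.
Via Palisade → Fennick: 91% × 74% × 8% = 5.3872%.
Total: 23.66% + 11.83% + 9.75% + 32.5% + 5.3872% = 83.1272%.
Rounded: 83.13%.

83.13%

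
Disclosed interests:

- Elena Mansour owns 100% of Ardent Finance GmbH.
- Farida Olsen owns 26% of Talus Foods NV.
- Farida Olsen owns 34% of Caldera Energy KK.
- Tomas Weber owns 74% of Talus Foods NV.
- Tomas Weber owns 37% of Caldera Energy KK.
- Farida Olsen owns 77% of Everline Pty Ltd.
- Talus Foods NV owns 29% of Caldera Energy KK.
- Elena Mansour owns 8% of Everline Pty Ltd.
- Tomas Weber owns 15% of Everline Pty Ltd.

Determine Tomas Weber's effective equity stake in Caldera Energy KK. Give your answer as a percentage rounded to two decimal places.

Tomas reaches Caldera along 2 paths.
Via Talus: 74% × 29% = 21.46%.
Direct stake: 37% = 37%.
Total: 21.46% + 37% = 58.46%.

58.46%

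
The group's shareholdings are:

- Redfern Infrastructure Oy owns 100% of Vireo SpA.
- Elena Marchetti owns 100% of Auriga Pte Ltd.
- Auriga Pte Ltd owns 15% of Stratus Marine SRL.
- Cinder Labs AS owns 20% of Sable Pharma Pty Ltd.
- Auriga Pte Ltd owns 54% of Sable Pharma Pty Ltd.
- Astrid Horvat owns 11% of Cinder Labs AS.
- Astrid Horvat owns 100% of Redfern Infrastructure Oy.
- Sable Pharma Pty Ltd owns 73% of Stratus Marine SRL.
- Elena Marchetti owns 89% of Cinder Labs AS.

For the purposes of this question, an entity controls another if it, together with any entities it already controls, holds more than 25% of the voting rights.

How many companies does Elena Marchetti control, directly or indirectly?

4

Elena holds 100% of Auriga, so Elena controls Auriga.
Elena holds 89% of Cinder, so Elena controls Cinder.
Auriga and Cinder together hold 54% + 20% = 74% of Sable, so Elena controls Sable.
Auriga and Sable together hold 15% + 73% = 88% of Stratus, so Elena controls Stratus.
No other company's threshold is met.
Elena controls 4 companies.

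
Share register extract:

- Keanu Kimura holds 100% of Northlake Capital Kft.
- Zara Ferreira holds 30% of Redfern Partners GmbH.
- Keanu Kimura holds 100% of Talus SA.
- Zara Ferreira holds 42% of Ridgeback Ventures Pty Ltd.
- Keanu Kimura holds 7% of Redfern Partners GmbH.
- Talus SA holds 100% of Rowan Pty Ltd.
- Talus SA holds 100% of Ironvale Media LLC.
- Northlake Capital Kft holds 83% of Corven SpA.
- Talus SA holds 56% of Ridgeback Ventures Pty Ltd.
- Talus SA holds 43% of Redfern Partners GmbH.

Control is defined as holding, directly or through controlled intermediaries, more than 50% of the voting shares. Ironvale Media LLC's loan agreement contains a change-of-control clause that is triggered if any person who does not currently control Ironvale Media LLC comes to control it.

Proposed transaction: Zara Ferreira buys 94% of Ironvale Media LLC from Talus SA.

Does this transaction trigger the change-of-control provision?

Yes

The purchase adds only to Zara's holdings (Talus's stake shrinks), so Zara is the only person who could newly come to control Ironvale.
Zara's largest direct stake is 42% in Ridgeback, which does not meet the threshold, so Zara controls no company.
Neither Zara nor any entity Zara controls holds any voting interest in Ironvale.
So before the transaction, Zara does not control Ironvale.
After the purchase, Zara holds 94% of Ironvale directly, and Talus's stake falls to 6%.
Zara holds 94% of Ironvale, so Zara controls Ironvale.
Zara did not control Ironvale before and does after, so the clause is triggered.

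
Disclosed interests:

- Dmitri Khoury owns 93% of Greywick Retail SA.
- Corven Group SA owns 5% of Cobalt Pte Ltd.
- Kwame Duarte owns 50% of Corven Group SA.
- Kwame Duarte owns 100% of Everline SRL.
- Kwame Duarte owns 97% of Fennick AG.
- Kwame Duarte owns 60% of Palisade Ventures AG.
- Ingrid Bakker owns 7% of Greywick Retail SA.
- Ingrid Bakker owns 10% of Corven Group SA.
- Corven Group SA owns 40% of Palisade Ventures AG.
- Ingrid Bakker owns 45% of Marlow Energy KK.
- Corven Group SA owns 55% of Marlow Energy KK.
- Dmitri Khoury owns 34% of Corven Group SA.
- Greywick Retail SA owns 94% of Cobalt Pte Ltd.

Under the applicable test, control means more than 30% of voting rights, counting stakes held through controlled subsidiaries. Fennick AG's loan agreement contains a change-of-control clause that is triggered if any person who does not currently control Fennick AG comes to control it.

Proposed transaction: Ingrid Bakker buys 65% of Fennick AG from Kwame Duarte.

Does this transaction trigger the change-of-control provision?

Yes

The purchase adds only to Ingrid's holdings (Kwame's stake shrinks), so Ingrid is the only person who could newly come to control Fennick.
Ingrid holds 45% of Marlow, so Ingrid controls Marlow.
Neither Ingrid nor any entity Ingrid controls holds any voting interest in Fennick.
So before the transaction, Ingrid does not control Fennick.
After the purchase, Ingrid holds 65% of Fennick directly, and Kwame's stake falls to 32%.
Ingrid holds 65% of Fennick, so Ingrid controls Fennick.
Ingrid did not control Fennick before and does after, so the clause is triggered.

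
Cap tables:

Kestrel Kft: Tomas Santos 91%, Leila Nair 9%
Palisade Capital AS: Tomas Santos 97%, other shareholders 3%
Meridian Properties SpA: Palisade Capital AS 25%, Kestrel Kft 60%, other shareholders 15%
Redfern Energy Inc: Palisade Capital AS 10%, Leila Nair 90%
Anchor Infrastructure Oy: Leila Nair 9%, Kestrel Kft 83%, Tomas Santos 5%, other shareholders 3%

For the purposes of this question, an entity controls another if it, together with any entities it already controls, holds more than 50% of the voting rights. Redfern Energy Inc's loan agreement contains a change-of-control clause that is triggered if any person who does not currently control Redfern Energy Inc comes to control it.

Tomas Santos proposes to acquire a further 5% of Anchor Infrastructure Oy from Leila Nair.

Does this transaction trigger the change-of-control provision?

The purchase adds only to Tomas's holdings (Leila's stake shrinks), so Tomas is the only person who could newly come to control Redfern.
Tomas holds 91% of Kestrel, so Tomas controls Kestrel.
Tomas holds 97% of Palisade, so Tomas controls Palisade.
Palisade and Kestrel together hold 25% + 60% = 85% of Meridian, so Tomas controls Meridian.
Kestrel and Tomas together hold 83% + 5% = 88% of Anchor, so Tomas controls Anchor.
In Redfern, Tomas's side holds only 10%, not > 50%.
So before the transaction, Tomas does not control Redfern.
After the purchase, Tomas's direct stake in Anchor rises to 5% + 5% = 10%, and Leila's stake falls to 4%.
Kestrel and Tomas together hold 83% + 10% = 93% of Anchor, so Tomas controls Anchor.
After the transaction, Tomas's side holds 10% of Redfern, not > 50%, so Tomas still does not control Redfern.
No new person acquires control, so the clause is not triggered.

No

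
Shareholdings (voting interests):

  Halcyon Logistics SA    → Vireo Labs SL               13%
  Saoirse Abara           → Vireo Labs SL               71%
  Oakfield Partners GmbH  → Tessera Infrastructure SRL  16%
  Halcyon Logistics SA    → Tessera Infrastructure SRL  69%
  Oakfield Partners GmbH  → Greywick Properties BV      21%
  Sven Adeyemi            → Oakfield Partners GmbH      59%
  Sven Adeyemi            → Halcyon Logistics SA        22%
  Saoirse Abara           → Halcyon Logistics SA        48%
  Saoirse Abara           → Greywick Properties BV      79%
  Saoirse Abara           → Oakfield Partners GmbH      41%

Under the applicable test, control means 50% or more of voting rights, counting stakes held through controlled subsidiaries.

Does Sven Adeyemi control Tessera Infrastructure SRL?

Sven holds 59% of Oakfield, so Sven controls Oakfield.
In Tessera, Sven's side holds only 16%, not ≥ 50%.
So Sven does not control Tessera.

No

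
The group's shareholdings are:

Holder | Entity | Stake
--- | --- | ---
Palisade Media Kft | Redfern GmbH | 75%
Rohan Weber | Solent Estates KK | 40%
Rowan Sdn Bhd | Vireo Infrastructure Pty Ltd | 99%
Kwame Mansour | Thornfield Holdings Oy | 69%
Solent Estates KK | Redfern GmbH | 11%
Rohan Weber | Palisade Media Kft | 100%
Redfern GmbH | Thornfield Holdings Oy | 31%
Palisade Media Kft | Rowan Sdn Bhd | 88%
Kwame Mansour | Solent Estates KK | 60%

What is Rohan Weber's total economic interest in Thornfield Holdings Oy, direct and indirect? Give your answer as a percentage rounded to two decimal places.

Rohan reaches Thornfield along 2 paths.
Via Solent → Redfern: 40% × 11% × 31% = 1.364%.
Via Palisade → Redfern: 100% × 75% × 31% = 23.25%.
Total: 1.364% + 23.25% = 24.614%.
Rounded: 24.61%.

24.61%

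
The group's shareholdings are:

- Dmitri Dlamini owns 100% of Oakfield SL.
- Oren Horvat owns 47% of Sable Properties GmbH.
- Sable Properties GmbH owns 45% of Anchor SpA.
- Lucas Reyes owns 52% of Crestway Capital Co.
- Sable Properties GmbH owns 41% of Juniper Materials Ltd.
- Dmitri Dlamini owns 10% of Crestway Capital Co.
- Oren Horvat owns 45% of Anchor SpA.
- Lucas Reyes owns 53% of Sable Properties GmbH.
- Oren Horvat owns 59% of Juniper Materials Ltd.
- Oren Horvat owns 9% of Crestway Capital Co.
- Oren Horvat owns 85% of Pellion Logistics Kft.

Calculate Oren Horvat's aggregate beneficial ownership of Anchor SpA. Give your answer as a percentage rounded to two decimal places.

66.15%

Oren reaches Anchor along 2 paths.
Direct stake: 45% = 45%.
Via Sable: 47% × 45% = 21.15%.
Total: 45% + 21.15% = 66.15%.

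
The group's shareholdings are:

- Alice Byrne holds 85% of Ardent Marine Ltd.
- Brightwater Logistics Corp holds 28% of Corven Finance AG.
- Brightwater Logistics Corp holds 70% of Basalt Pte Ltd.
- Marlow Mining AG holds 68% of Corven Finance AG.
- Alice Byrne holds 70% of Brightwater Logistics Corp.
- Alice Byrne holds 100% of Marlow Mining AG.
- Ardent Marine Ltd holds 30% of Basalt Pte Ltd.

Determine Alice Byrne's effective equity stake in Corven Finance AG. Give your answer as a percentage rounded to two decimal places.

87.60%

Alice reaches Corven along 2 paths.
Via Brightwater: 70% × 28% = 19.6%.
Via Marlow: 100% × 68% = 68%.
Total: 19.6% + 68% = 87.6%.
Rounded: 87.60%.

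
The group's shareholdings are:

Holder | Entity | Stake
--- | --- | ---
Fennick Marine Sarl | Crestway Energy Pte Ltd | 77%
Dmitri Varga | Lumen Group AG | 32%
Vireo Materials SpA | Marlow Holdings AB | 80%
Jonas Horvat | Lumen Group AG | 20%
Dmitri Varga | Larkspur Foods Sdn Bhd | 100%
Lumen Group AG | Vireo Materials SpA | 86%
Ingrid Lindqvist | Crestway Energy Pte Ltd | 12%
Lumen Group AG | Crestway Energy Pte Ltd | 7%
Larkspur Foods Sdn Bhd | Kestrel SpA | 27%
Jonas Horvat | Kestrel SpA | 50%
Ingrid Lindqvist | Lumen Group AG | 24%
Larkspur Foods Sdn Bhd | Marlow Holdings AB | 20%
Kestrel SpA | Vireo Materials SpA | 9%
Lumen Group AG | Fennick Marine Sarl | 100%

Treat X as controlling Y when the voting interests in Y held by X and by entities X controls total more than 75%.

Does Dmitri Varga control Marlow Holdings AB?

No

Dmitri holds 100% of Larkspur, so Dmitri controls Larkspur.
In Marlow, Dmitri's side holds only 20%, not > 75%.
So Dmitri does not control Marlow.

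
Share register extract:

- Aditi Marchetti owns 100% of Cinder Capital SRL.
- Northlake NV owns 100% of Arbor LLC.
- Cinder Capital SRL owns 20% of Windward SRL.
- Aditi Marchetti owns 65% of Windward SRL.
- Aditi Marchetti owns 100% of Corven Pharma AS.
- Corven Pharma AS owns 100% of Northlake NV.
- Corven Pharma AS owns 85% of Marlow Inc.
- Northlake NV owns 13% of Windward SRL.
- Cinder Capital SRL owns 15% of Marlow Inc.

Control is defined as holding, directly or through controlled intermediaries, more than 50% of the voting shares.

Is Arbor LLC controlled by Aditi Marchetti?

Aditi holds 100% of Corven, so Aditi controls Corven.
Corven holds 100% of Northlake, so Aditi controls Northlake.
Northlake holds 100% of Arbor, so Aditi controls Arbor.

Yes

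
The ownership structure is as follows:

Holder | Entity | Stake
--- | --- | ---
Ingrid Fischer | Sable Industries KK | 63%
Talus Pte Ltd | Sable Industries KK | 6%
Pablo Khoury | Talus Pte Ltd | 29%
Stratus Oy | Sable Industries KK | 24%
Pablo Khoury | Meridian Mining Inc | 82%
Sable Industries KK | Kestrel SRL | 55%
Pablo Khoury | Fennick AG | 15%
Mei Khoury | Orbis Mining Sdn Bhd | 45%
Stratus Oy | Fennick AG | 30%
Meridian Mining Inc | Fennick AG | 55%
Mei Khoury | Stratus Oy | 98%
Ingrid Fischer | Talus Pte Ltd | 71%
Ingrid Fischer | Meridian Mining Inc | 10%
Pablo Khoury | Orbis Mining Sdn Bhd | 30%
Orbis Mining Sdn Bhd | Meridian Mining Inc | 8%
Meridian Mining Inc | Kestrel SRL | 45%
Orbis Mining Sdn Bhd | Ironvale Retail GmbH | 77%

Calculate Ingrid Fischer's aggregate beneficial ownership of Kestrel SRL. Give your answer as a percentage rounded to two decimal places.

Ingrid reaches Kestrel along 3 paths.
Via Talus → Sable: 71% × 6% × 55% = 2.343%.
Via Sable: 63% × 55% = 34.65%.
Via Meridian: 10% × 45% = 4.5%.
Total: 2.343% + 34.65% + 4.5% = 41.493%.
Rounded: 41.49%.

41.49%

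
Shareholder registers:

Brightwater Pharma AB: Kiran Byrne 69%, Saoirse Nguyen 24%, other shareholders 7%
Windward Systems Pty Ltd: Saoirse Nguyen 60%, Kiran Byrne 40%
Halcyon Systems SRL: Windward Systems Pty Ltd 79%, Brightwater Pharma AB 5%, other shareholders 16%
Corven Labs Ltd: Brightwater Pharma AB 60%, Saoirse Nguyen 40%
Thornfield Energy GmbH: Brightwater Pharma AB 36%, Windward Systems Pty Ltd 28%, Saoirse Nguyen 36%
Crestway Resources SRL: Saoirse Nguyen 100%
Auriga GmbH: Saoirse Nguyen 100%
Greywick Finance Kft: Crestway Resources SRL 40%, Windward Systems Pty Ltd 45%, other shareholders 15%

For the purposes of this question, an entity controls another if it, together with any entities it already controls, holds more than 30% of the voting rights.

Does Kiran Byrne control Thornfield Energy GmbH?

Kiran holds 40% of Windward, so Kiran controls Windward.
Kiran holds 69% of Brightwater, so Kiran controls Brightwater.
Brightwater and Windward together hold 36% + 28% = 64% of Thornfield, so Kiran controls Thornfield.

Yes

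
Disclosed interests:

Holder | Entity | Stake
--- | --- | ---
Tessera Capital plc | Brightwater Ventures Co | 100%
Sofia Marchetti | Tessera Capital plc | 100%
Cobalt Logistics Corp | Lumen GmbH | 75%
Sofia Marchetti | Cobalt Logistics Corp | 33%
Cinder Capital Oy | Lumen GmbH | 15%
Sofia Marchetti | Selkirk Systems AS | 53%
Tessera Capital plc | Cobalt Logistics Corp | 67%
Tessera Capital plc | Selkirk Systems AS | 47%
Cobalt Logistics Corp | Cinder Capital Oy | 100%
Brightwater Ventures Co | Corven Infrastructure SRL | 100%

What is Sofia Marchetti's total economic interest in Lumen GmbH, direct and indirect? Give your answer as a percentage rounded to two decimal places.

90.00%

Sofia reaches Lumen along 4 paths.
Via Tessera → Cobalt: 100% × 67% × 75% = 50.25%.
Via Cobalt: 33% × 75% = 24.75%.
Via Tessera → Cobalt → Cinder: 100% × 67% × 100% × 15% = 10.05%.
Via Cobalt → Cinder: 33% × 100% × 15% = 4.95%.
Total: 50.25% + 24.75% + 10.05% + 4.95% = 90%.
Rounded: 90.00%.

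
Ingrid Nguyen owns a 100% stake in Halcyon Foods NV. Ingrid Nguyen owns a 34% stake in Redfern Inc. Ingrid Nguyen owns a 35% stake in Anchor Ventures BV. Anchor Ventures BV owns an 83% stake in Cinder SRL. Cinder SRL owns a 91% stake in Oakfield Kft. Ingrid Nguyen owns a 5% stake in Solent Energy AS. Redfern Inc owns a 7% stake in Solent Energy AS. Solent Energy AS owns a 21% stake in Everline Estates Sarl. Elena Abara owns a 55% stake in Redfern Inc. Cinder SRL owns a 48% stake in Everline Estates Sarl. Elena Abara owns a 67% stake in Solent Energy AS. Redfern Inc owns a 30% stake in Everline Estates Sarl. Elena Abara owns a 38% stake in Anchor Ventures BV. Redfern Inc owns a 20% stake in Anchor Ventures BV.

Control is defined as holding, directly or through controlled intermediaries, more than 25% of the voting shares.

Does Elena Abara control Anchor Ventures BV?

Elena holds 55% of Redfern, so Elena controls Redfern.
Elena and Redfern together hold 38% + 20% = 58% of Anchor, so Elena controls Anchor.

Yes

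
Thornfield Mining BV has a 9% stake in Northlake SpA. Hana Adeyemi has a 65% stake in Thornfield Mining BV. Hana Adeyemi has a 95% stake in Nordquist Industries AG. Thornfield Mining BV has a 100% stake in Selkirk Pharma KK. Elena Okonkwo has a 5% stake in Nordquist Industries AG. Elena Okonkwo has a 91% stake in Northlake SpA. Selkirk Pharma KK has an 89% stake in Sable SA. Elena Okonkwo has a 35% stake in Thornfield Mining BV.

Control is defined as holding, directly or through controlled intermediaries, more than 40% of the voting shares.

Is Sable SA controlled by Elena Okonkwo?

No

Elena holds 91% of Northlake, so Elena controls Northlake.
Neither Elena nor any entity Elena controls holds any voting interest in Sable.
So Elena does not control Sable.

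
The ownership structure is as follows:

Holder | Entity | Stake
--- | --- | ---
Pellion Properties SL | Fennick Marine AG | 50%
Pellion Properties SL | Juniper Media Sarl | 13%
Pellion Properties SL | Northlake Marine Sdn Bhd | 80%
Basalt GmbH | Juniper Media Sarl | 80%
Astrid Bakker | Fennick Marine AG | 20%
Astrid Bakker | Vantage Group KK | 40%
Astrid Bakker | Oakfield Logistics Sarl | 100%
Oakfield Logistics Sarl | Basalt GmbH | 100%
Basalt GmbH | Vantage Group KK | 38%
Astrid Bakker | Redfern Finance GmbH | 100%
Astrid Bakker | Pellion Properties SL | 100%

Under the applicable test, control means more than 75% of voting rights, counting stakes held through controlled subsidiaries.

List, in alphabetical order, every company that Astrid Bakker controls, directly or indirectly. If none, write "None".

Basalt GmbH, Juniper Media Sarl, Northlake Marine Sdn Bhd, Oakfield Logistics Sarl, Pellion Properties SL, Redfern Finance GmbH, Vantage Group KK

Astrid holds 100% of Oakfield, so Astrid controls Oakfield.
Astrid holds 100% of Pellion, so Astrid controls Pellion.
Pellion holds 80% of Northlake, so Astrid controls Northlake.
Astrid holds 100% of Redfern, so Astrid controls Redfern.
Oakfield holds 100% of Basalt, so Astrid controls Basalt.
Basalt and Pellion together hold 80% + 13% = 93% of Juniper, so Astrid controls Juniper.
Basalt and Astrid together hold 38% + 40% = 78% of Vantage, so Astrid controls Vantage.
No other company's threshold is met.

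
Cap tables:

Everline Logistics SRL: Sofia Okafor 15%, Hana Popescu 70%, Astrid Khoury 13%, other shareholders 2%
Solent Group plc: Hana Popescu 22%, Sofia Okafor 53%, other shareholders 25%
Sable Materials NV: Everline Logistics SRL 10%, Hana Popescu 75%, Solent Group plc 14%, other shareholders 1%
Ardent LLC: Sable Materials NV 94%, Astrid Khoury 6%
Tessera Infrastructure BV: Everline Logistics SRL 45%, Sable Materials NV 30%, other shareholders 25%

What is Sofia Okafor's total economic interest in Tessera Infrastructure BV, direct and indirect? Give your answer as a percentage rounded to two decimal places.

Sofia reaches Tessera along 3 paths.
Via Everline: 15% × 45% = 6.75%.
Via Everline → Sable: 15% × 10% × 30% = 0.45%.
Via Solent → Sable: 53% × 14% × 30% = 2.226%.
Total: 6.75% + 0.45% + 2.226% = 9.426%.
Rounded: 9.43%.

9.43%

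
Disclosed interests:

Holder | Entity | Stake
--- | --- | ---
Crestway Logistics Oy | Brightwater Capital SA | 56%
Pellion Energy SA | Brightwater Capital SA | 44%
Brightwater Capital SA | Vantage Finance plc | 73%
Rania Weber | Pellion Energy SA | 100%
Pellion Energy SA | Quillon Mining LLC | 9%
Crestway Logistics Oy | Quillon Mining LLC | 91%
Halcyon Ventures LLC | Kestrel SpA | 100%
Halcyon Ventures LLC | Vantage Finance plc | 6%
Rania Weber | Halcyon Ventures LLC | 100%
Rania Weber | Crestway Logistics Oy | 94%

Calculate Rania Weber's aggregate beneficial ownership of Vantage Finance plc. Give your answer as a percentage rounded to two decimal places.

Rania reaches Vantage along 3 paths.
Via Crestway → Brightwater: 94% × 56% × 73% = 38.4272%.
Via Pellion → Brightwater: 100% × 44% × 73% = 32.12%.
Via Halcyon: 100% × 6% = 6%.
Total: 38.4272% + 32.12% + 6% = 76.5472%.
Rounded: 76.55%.

76.55%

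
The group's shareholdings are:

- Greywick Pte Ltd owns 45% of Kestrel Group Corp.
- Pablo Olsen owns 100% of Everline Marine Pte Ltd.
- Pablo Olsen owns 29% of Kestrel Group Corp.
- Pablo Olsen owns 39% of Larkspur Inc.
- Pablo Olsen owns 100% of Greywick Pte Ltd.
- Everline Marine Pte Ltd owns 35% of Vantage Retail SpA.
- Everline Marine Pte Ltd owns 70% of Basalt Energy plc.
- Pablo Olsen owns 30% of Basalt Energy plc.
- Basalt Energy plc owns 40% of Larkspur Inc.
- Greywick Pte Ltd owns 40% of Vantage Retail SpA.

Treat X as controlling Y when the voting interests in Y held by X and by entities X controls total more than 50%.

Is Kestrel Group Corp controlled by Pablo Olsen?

Yes

Pablo holds 100% of Greywick, so Pablo controls Greywick.
Pablo and Greywick together hold 29% + 45% = 74% of Kestrel, so Pablo controls Kestrel.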